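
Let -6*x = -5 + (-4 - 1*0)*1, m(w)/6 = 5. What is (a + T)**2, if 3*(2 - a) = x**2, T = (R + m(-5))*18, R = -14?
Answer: 1338649/16 ≈ 83666.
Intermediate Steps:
m(w) = 30 (m(w) = 6*5 = 30)
T = 288 (T = (-14 + 30)*18 = 16*18 = 288)
x = 3/2 (x = -(-5 + (-4 - 1*0)*1)/6 = -(-5 + (-4 + 0)*1)/6 = -(-5 - 4*1)/6 = -(-5 - 4)/6 = -1/6*(-9) = 3/2 ≈ 1.5000)
a = 5/4 (a = 2 - (3/2)**2/3 = 2 - 1/3*9/4 = 2 - 3/4 = 5/4 ≈ 1.2500)
(a + T)**2 = (5/4 + 288)**2 = (1157/4)**2 = 1338649/16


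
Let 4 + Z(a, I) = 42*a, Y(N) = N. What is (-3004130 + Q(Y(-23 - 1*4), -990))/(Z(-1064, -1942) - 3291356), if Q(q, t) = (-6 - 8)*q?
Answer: 375469/417006 ≈ 0.90039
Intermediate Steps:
Q(q, t) = -14*q
Z(a, I) = -4 + 42*a
(-3004130 + Q(Y(-23 - 1*4), -990))/(Z(-1064, -1942) - 3291356) = (-3004130 - 14*(-23 - 1*4))/((-4 + 42*(-1064)) - 3291356) = (-3004130 - 14*(-23 - 4))/((-4 - 44688) - 3291356) = (-3004130 - 14*(-27))/(-44692 - 3291356) = (-3004130 + 378)/(-3336048) = -3003752*(-1/3336048) = 375469/417006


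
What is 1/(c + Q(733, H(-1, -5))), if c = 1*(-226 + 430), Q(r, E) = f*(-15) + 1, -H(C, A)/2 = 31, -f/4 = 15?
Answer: 1/1105 ≈ 0.00090498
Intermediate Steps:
f = -60 (f = -4*15 = -60)
H(C, A) = -62 (H(C, A) = -2*31 = -62)
Q(r, E) = 901 (Q(r, E) = -60*(-15) + 1 = 900 + 1 = 901)
c = 204 (c = 1*204 = 204)
1/(c + Q(733, H(-1, -5))) = 1/(204 + 901) = 1/1105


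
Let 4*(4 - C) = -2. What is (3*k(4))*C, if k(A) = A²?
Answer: 216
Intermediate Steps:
C = 9/2 (C = 4 - ¼*(-2) = 4 + ½ = 9/2 ≈ 4.5000)
(3*k(4))*C = (3*4²)*(9/2) = (3*16)*(9/2) = 48*(9/2) = 216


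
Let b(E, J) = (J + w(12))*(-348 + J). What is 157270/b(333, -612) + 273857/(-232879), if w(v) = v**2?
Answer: -8641359263/10462787712 ≈ -0.82591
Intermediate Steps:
b(E, J) = (-348 + J)*(144 + J) (b(E, J) = (J + 12**2)*(-348 + J) = (J + 144)*(-348 + J) = (144 + J)*(-348 + J) = (-348 + J)*(144 + J))
157270/b(333, -612) + 273857/(-232879) = 157270/(-50112 + (-612)**2 - 204*(-612)) + 273857/(-232879) = 157270/(-50112 + 374544 + 124848) + 273857*(-1/232879) = 157270/449280 - 273857/232879 = 157270*(1/449280) - 273857/232879 = 15727/44928 - 273857/232879 = -8641359263/10462787712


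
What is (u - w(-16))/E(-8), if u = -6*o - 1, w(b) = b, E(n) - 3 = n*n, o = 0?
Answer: 15/67 ≈ 0.22388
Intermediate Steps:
E(n) = 3 + n² (E(n) = 3 + n*n = 3 + n²)
u = -1 (u = -6*0 - 1 = 0 - 1 = -1)
(u - w(-16))/E(-8) = (-1 - 1*(-16))/(3 + (-8)²) = (-1 + 16)/(3 + 64) = 15/67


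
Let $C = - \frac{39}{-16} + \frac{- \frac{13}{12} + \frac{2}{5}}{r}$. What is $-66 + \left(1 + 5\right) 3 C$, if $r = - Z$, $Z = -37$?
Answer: $- \frac{33237}{1480} \approx -22.457$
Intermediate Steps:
$r = 37$ ($r = \left(-1\right) \left(-37\right) = 37$)
$C = \frac{21481}{8880}$ ($C = - \frac{39}{-16} + \frac{- \frac{13}{12} + \frac{2}{5}}{37} = \left(-39\right) \left(- \frac{1}{16}\right) + \left(\left(-13\right) \frac{1}{12} + 2 \cdot \frac{1}{5}\right) \frac{1}{37} = \frac{39}{16} + \left(- \frac{13}{12} + \frac{2}{5}\right) \frac{1}{37} = \frac{39}{16} - \frac{41}{2220} = \frac{21481}{8880} \approx 2.419$)
$-66 + \left(1 + 5\right) 3 C = -66 + \left(1 + 5\right) 3 \cdot \frac{21481}{8880} = -66 + 6 \cdot 3 \cdot \frac{21481}{8880} = -66 + 18 \cdot \frac{21481}{8880} = -66 + \frac{64443}{1480} = - \frac{33237}{1480}$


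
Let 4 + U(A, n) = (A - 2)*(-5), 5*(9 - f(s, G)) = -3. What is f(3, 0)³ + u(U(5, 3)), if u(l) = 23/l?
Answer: 2098373/2375 ≈ 883.53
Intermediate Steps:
f(s, G) = 48/5 (f(s, G) = 9 - ⅕*(-3) = 9 + ⅗ = 48/5)
U(A, n) = 6 - 5*A (U(A, n) = -4 + (A - 2)*(-5) = -4 + (-2 + A)*(-5) = -4 + (10 - 5*A) = 6 - 5*A)
f(3, 0)³ + u(U(5, 3)) = (48/5)³ + 23/(6 - 5*5) = 110592/125 + 23/(6 - 25) = 110592/125 + 23/(-19) = 110592/125 + 23*(-1/19) = 110592/125 - 23/19 = 2098373/2375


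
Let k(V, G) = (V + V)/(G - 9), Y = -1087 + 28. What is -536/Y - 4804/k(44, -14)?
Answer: 29264549/23298 ≈ 1256.1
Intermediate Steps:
Y = -1059
k(V, G) = 2*V/(-9 + G) (k(V, G) = (2*V)/(-9 + G) = 2*V/(-9 + G))
-536/Y - 4804/k(44, -14) = -536/(-1059) - 4804/(2*44/(-9 - 14)) = -536*(-1/1059) - 4804/(2*44/(-23)) = 536/1059 - 4804/(2*44*(-1/23)) = 536/1059 - 4804/(-88/23) = 536/1059 - 4804*(-23/88) = 536/1059 + 27623/22 = 29264549/23298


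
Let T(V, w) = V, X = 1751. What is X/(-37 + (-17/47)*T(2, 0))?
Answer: -82297/1773 ≈ -46.417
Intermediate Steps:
X/(-37 + (-17/47)*T(2, 0)) = 1751/(-37 - 17/47*2) = 1751/(-37 - 34/47) = 1751/(-1773/47) = 1751*(-47/1773) = -82297/1773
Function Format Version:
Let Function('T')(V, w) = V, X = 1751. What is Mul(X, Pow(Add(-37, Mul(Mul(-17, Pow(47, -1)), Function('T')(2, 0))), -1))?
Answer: Rational(-82297, 1773) ≈ -46.417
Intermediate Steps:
Mul(X, Pow(Add(-37, Mul(Mul(-17, Pow(47, -1)), Function('T')(2, 0))), -1)) = Mul(1751, Pow(Add(-37, Mul(Mul(-17, Pow(47, -1)), 2)), -1)) = Mul(1751, Pow(Add(-37, Mul(Mul(-17, Rational(1, 47)), 2)), -1)) = Mul(1751, Pow(Add(-37, Mul(Rational(-17, 47), 2)), -1)) = Mul(1751, Pow(Add(-37, Rational(-34, 47)), -1)) = Mul(1751, Pow(Rational(-1773, 47), -1)) = Mul(1751, Rational(-47, 1773)) = Rational(-82297, 1773)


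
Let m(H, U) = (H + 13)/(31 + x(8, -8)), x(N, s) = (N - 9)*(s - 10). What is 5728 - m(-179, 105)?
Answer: 280838/49 ≈ 5731.4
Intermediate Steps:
x(N, s) = (-10 + s)*(-9 + N) (x(N, s) = (-9 + N)*(-10 + s) = (-10 + s)*(-9 + N))
m(H, U) = 13/49 + H/49 (m(H, U) = (H + 13)/(31 + (90 - 10*8 - 9*(-8) + 8*(-8))) = (13 + H)/(31 + (90 - 80 + 72 - 64)) = (13 + H)/(31 + 18) = (13 + H)/49 = (13 + H)*(1/49) = 13/49 + H/49)
5728 - m(-179, 105) = 5728 - (13/49 + (1/49)*(-179)) = 5728 - (13/49 - 179/49) = 5728 - 1*(-166/49) = 5728 + 166/49 = 280838/49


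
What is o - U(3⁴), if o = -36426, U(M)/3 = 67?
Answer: -36627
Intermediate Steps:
U(M) = 201 (U(M) = 3*67 = 201)
o - U(3⁴) = -36426 - 1*201 = -36426 - 201 = -36627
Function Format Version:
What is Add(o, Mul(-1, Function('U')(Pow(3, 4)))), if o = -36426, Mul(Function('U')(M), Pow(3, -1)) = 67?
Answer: -36627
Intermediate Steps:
Function('U')(M) = 201 (Function('U')(M) = Mul(3, 67) = 201)
Add(o, Mul(-1, Function('U')(Pow(3, 4)))) = Add(-36426, Mul(-1, 201)) = Add(-36426, -201) = -36627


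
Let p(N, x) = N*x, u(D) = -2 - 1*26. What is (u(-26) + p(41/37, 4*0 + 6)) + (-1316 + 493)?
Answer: -31241/37 ≈ -844.35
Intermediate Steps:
u(D) = -28 (u(D) = -2 - 26 = -28)
(u(-26) + p(41/37, 4*0 + 6)) + (-1316 + 493) = (-28 + (41/37)*(4*0 + 6)) + (-1316 + 493) = (-28 + (41*(1/37))*(0 + 6)) - 823 = (-28 + (41/37)*6) - 823 = (-28 + 246/37) - 823 = -790/37 - 823 = -31241/37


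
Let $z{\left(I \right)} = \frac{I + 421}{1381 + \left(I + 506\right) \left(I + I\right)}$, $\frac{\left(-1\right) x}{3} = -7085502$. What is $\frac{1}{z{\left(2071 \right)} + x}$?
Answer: $\frac{1525045}{32417128193126} \approx 4.7044 \cdot 10^{-8}$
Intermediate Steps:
$x = 21256506$ ($x = \left(-3\right) \left(-7085502\right) = 21256506$)
$z{\left(I \right)} = \frac{421 + I}{1381 + 2 I \left(506 + I\right)}$ ($z{\left(I \right)} = \frac{421 + I}{1381 + \left(506 + I\right) 2 I} = \frac{421 + I}{1381 + 2 I \left(506 + I\right)}$)
$\frac{1}{z{\left(2071 \right)} + x} = \frac{1}{\frac{421 + 2071}{1381 + 2 \cdot 2071^{2} + 1012 \cdot 2071} + 21256506} = \frac{1}{\frac{1}{1381 + 2 \cdot 4289041 + 2095852} \cdot 2492 + 21256506} = \frac{1}{\frac{1}{1381 + 8578082 + 2095852} \cdot 2492 + 21256506} = \frac{1}{\frac{1}{10675315} \cdot 2492 + 21256506} = \frac{1}{\frac{356}{1525045} + 21256506} = \frac{1}{\frac{32417128193126}{1525045}} = \frac{1525045}{32417128193126}$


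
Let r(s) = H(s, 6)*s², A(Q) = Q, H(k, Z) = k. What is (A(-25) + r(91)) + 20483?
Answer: 774029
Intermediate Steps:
r(s) = s³ (r(s) = s*s² = s³)
(A(-25) + r(91)) + 20483 = (-25 + 91³) + 20483 = (-25 + 753571) + 20483 = 753546 + 20483 = 774029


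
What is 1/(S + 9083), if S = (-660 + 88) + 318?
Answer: 1/8829 ≈ 0.00011326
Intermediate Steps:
S = -254 (S = -572 + 318 = -254)
1/(S + 9083) = 1/(-254 + 9083) = 1/8829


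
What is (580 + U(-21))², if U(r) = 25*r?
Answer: 3025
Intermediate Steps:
(580 + U(-21))² = (580 + 25*(-21))² = (580 - 525)² = 55² = 3025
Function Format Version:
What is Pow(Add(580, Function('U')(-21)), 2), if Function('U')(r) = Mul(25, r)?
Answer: 3025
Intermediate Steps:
Pow(Add(580, Function('U')(-21)), 2) = Pow(Add(580, Mul(25, -21)), 2) = Pow(Add(580, -525), 2) = Pow(55, 2) = 3025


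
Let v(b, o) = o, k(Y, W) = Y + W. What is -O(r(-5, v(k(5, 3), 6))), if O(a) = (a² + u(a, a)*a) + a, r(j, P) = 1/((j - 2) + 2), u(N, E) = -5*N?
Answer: 9/25 ≈ 0.36000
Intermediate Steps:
k(Y, W) = W + Y
r(j, P) = 1/j (r(j, P) = 1/((-2 + j) + 2) = 1/j)
O(a) = a - 4*a² (O(a) = (a² + (-5*a)*a) + a = (a² - 5*a²) + a = -4*a² + a = a - 4*a²)
-O(r(-5, v(k(5, 3), 6))) = -(1 - 4/(-5))/(-5) = -(-1)*(1 - 4*(-⅕))/5 = -(-1)*(1 + ⅘)/5 = -(-1)*9/(5*5) = -1*(-9/25) = 9/25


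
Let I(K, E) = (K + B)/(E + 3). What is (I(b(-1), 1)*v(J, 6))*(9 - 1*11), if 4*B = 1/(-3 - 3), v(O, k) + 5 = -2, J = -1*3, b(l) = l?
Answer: -175/48 ≈ -3.6458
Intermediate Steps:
J = -3
v(O, k) = -7 (v(O, k) = -5 - 2 = -7)
B = -1/24 (B = 1/(4*(-3 - 3)) = (¼)/(-6) = (¼)*(-⅙) = -1/24 ≈ -0.041667)
I(K, E) = (-1/24 + K)/(3 + E) (I(K, E) = (K - 1/24)/(E + 3) = (-1/24 + K)/(3 + E))
(I(b(-1), 1)*v(J, 6))*(9 - 1*11) = (((-1/24 - 1)/(3 + 1))*(-7))*(9 - 1*11) = ((-25/24/4)*(-7))*(9 - 11) = (((¼)*(-25/24))*(-7))*(-2) = -25/96*(-7)*(-2) = (175/96)*(-2) = -175/48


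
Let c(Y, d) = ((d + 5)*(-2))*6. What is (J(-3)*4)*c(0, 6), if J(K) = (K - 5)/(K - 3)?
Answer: -704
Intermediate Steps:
J(K) = (-5 + K)/(-3 + K)
c(Y, d) = -60 - 12*d (c(Y, d) = ((5 + d)*(-2))*6 = (-10 - 2*d)*6 = -60 - 12*d)
(J(-3)*4)*c(0, 6) = (((-5 - 3)/(-3 - 3))*4)*(-60 - 12*6) = ((-8/(-6))*4)*(-60 - 72) = (-⅙*(-8)*4)*(-132) = ((4/3)*4)*(-132) = (16/3)*(-132) = -704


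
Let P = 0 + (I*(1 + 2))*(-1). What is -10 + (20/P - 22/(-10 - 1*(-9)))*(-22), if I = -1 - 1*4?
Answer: -1570/3 ≈ -523.33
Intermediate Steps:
I = -5 (I = -1 - 4 = -5)
P = 15 (P = 0 - 5*(1 + 2)*(-1) = 0 - 5*3*(-1) = 0 - 15*(-1) = 0 + 15 = 15)
-10 + (20/P - 22/(-10 - 1*(-9)))*(-22) = -10 + (20/15 - 22/(-10 - 1*(-9)))*(-22) = -10 + (20*(1/15) - 22/(-10 + 9))*(-22) = -10 + (4/3 - 22/(-1))*(-22) = -10 + (4/3 - 22*(-1))*(-22) = -10 + (4/3 + 22)*(-22) = -10 + (70/3)*(-22) = -10 - 1540/3 = -1570/3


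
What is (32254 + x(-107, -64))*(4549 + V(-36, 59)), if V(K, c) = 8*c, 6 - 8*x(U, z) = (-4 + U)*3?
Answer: 1297280791/8 ≈ 1.6216e+8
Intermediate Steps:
x(U, z) = 9/4 - 3*U/8 (x(U, z) = ¾ - (-4 + U)*3/8 = ¾ - (-12 + 3*U)/8 = ¾ + (3/2 - 3*U/8) = 9/4 - 3*U/8)
(32254 + x(-107, -64))*(4549 + V(-36, 59)) = (32254 + (9/4 - 3/8*(-107)))*(4549 + 8*59) = (32254 + (9/4 + 321/8))*(4549 + 472) = (32254 + 339/8)*5021 = (258371/8)*5021 = 1297280791/8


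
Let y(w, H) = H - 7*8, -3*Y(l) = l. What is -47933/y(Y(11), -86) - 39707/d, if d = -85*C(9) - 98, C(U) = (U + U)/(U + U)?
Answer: 14410133/25986 ≈ 554.53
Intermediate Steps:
Y(l) = -l/3
C(U) = 1 (C(U) = (2*U)/((2*U)) = (2*U)*(1/(2*U)) = 1)
y(w, H) = -56 + H (y(w, H) = H - 56 = -56 + H)
d = -183 (d = -85*1 - 98 = -85 - 98 = -183)
-47933/y(Y(11), -86) - 39707/d = -47933/(-56 - 86) - 39707/(-183) = -47933/(-142) - 39707*(-1/183) = -47933*(-1/142) + 39707/183 = 47933/142 + 39707/183 = 14410133/25986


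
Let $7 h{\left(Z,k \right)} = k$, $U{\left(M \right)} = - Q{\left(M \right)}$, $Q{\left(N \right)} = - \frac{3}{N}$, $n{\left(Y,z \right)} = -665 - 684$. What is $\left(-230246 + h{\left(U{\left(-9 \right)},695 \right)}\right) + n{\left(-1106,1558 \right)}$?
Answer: $- \frac{1620470}{7} \approx -2.315 \cdot 10^{5}$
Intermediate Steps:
$n{\left(Y,z \right)} = -1349$
$U{\left(M \right)} = \frac{3}{M}$ ($U{\left(M \right)} = - \frac{-3}{M} = \frac{3}{M}$)
$h{\left(Z,k \right)} = \frac{k}{7}$
$\left(-230246 + h{\left(U{\left(-9 \right)},695 \right)}\right) + n{\left(-1106,1558 \right)} = \left(-230246 + \frac{1}{7} \cdot 695\right) - 1349 = \left(-230246 + \frac{695}{7}\right) - 1349 = - \frac{1611027}{7} - 1349 = - \frac{1620470}{7}$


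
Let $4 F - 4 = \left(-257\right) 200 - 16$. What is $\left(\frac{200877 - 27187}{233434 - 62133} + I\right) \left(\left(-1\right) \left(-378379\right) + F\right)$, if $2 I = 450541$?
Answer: $\frac{14105368935763623}{171301} \approx 8.2343 \cdot 10^{10}$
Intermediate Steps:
$I = \frac{450541}{2}$ ($I = \frac{1}{2} \cdot 450541 = \frac{450541}{2} \approx 2.2527 \cdot 10^{5}$)
$F = -12853$ ($F = 1 + \frac{\left(-257\right) 200 - 16}{4} = 1 + \frac{-51400 - 16}{4} = 1 + \frac{1}{4} \left(-51416\right) = 1 - 12854 = -12853$)
$\left(\frac{200877 - 27187}{233434 - 62133} + I\right) \left(\left(-1\right) \left(-378379\right) + F\right) = \left(\frac{200877 - 27187}{233434 - 62133} + \frac{450541}{2}\right) \left(\left(-1\right) \left(-378379\right) - 12853\right) = \left(\frac{173690}{171301} + \frac{450541}{2}\right) \left(378379 - 12853\right) = \left(173690 \cdot \frac{1}{171301} + \frac{450541}{2}\right) 365526 = \left(\frac{173690}{171301} + \frac{450541}{2}\right) 365526 = \frac{77178471221}{342602} \cdot 365526 = \frac{14105368935763623}{171301}$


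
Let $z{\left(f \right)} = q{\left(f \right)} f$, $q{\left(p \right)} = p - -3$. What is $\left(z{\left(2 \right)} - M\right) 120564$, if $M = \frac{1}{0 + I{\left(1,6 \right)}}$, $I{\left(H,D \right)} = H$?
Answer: $1085076$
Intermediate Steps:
$q{\left(p \right)} = 3 + p$ ($q{\left(p \right)} = p + 3 = 3 + p$)
$z{\left(f \right)} = f \left(3 + f\right)$ ($z{\left(f \right)} = \left(3 + f\right) f = f \left(3 + f\right)$)
$M = 1$ ($M = \frac{1}{0 + 1} = 1^{-1} = 1$)
$\left(z{\left(2 \right)} - M\right) 120564 = \left(2 \left(3 + 2\right) - 1\right) 120564 = \left(2 \cdot 5 - 1\right) 120564 = \left(10 - 1\right) 120564 = 9 \cdot 120564 = 1085076$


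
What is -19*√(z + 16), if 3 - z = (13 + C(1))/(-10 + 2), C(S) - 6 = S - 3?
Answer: -247*√2/4 ≈ -87.328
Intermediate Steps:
C(S) = 3 + S (C(S) = 6 + (S - 3) = 6 + (-3 + S) = 3 + S)
z = 41/8 (z = 3 - (13 + (3 + 1))/(-10 + 2) = 3 - (13 + 4)/(-8) = 3 - 17*(-1)/8 = 3 - 1*(-17/8) = 3 + 17/8 = 41/8 ≈ 5.1250)
-19*√(z + 16) = -19*√(41/8 + 16) = -247*√2/4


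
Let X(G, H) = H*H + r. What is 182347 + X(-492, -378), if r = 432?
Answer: 325663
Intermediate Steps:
X(G, H) = 432 + H² (X(G, H) = H*H + 432 = H² + 432 = 432 + H²)
182347 + X(-492, -378) = 182347 + (432 + (-378)²) = 182347 + (432 + 142884) = 182347 + 143316 = 325663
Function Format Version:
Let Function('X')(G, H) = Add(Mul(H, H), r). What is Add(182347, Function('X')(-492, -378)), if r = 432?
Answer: 325663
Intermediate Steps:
Function('X')(G, H) = Add(432, Pow(H, 2)) (Function('X')(G, H) = Add(Mul(H, H), 432) = Add(Pow(H, 2), 432) = Add(432, Pow(H, 2)))
Add(182347, Function('X')(-492, -378)) = Add(182347, Add(432, Pow(-378, 2))) = Add(182347, Add(432, 142884)) = Add(182347, 143316) = 325663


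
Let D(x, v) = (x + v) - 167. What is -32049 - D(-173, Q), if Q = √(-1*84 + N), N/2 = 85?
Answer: -31709 - √86 ≈ -31718.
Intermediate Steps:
N = 170 (N = 2*85 = 170)
Q = √86 (Q = √(-1*84 + 170) = √(-84 + 170) = √86 ≈ 9.2736)
D(x, v) = -167 + v + x (D(x, v) = (v + x) - 167 = -167 + v + x)
-32049 - D(-173, Q) = -32049 - (-167 + √86 - 173) = -32049 - (-340 + √86) = -32049 + (340 - √86) = -31709 - √86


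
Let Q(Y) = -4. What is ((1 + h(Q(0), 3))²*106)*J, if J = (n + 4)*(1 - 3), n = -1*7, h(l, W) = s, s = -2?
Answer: 636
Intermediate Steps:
h(l, W) = -2
n = -7
J = 6 (J = (-7 + 4)*(1 - 3) = -3*(-2) = 6)
((1 + h(Q(0), 3))²*106)*J = ((1 - 2)²*106)*6 = ((-1)²*106)*6 = (1*106)*6 = 106*6 = 636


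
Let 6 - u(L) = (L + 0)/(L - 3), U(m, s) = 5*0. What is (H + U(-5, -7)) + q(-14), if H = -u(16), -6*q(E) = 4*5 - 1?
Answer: -619/78 ≈ -7.9359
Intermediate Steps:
U(m, s) = 0
u(L) = 6 - L/(-3 + L) (u(L) = 6 - (L + 0)/(L - 3) = 6 - L/(-3 + L))
q(E) = -19/6 (q(E) = -(4*5 - 1)/6 = -(20 - 1)/6 = -⅙*19 = -19/6)
H = -62/13 (H = -(-18 + 5*16)/(-3 + 16) = -(-18 + 80)/13 = -62/13 ≈ -4.7692)
(H + U(-5, -7)) + q(-14) = (-62/13 + 0) - 19/6 = -62/13 - 19/6 = -619/78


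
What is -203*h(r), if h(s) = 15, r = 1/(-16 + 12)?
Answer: -3045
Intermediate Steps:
r = -¼ (r = 1/(-4) = -¼ ≈ -0.25000)
-203*h(r) = -203*15 = -3045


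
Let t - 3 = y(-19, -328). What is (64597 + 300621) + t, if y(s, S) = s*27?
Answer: 364708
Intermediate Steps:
y(s, S) = 27*s
t = -510 (t = 3 + 27*(-19) = 3 - 513 = -510)
(64597 + 300621) + t = (64597 + 300621) - 510 = 365218 - 510 = 364708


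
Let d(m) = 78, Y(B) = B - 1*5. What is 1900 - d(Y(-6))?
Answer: 1822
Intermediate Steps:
Y(B) = -5 + B (Y(B) = B - 5 = -5 + B)
1900 - d(Y(-6)) = 1900 - 1*78 = 1900 - 78 = 1822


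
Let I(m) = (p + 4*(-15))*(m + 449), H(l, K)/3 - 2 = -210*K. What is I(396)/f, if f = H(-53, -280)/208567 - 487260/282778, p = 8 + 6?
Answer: 573120261306905/12935655138 ≈ 44305.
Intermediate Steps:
H(l, K) = 6 - 630*K (H(l, K) = 6 + 3*(-210*K) = 6 - 630*K)
p = 14
f = -25871310276/29489079563 (f = (6 - 630*(-280))/208567 - 487260/282778 = (6 + 176400)*(1/208567) - 487260*1/282778 = 176406*(1/208567) - 243630/141389 = 176406/208567 - 243630/141389 = -25871310276/29489079563 ≈ -0.87732)
I(m) = -20654 - 46*m (I(m) = (14 + 4*(-15))*(m + 449) = (14 - 60)*(449 + m) = -46*(449 + m) = -20654 - 46*m)
I(396)/f = (-20654 - 46*396)/(-25871310276/29489079563) = (-20654 - 18216)*(-29489079563/25871310276) = -38870*(-29489079563/25871310276) = 573120261306905/12935655138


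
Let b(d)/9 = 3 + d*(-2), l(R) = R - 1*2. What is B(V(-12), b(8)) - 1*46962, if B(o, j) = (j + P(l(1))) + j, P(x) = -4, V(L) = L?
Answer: -47200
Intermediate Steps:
l(R) = -2 + R (l(R) = R - 2 = -2 + R)
b(d) = 27 - 18*d (b(d) = 9*(3 + d*(-2)) = 9*(3 - 2*d) = 27 - 18*d)
B(o, j) = -4 + 2*j (B(o, j) = (j - 4) + j = (-4 + j) + j = -4 + 2*j)
B(V(-12), b(8)) - 1*46962 = (-4 + 2*(27 - 18*8)) - 1*46962 = (-4 + 2*(27 - 144)) - 46962 = (-4 + 2*(-117)) - 46962 = (-4 - 234) - 46962 = -238 - 46962 = -47200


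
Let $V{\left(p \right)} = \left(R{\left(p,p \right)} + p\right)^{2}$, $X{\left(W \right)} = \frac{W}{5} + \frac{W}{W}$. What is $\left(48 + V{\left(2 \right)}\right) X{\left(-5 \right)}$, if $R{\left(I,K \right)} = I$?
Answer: $0$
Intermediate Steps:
$X{\left(W \right)} = 1 + \frac{W}{5}$ ($X{\left(W \right)} = W \frac{1}{5} + 1 = \frac{W}{5} + 1 = 1 + \frac{W}{5}$)
$V{\left(p \right)} = 4 p^{2}$ ($V{\left(p \right)} = \left(p + p\right)^{2} = \left(2 p\right)^{2} = 4 p^{2}$)
$\left(48 + V{\left(2 \right)}\right) X{\left(-5 \right)} = \left(48 + 4 \cdot 2^{2}\right) \left(1 + \frac{1}{5} \left(-5\right)\right) = \left(48 + 4 \cdot 4\right) \left(1 - 1\right) = \left(48 + 16\right) 0 = 64 \cdot 0 = 0$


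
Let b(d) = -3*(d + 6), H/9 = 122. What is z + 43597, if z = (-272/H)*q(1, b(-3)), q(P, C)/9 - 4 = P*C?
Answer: 2660097/61 ≈ 43608.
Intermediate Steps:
H = 1098 (H = 9*122 = 1098)
b(d) = -18 - 3*d (b(d) = -3*(6 + d) = -18 - 3*d)
q(P, C) = 36 + 9*C*P (q(P, C) = 36 + 9*(P*C) = 36 + 9*(C*P) = 36 + 9*C*P)
z = 680/61 (z = (-272/1098)*(36 + 9*(-18 - 3*(-3))*1) = (-272*1/1098)*(36 + 9*(-18 + 9)*1) = -136*(36 + 9*(-9)*1)/549 = -136*(36 - 81)/549 = -136/549*(-45) = 680/61 ≈ 11.148)
z + 43597 = 680/61 + 43597 = 2660097/61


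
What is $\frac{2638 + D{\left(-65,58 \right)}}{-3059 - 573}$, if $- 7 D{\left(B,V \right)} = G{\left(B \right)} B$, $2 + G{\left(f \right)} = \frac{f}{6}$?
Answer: $- \frac{15113}{21792} \approx -0.69351$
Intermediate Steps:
$G{\left(f \right)} = -2 + \frac{f}{6}$
$D{\left(B,V \right)} = - \frac{B \left(-2 + \frac{B}{6}\right)}{7}$ ($D{\left(B,V \right)} = - \frac{\left(-2 + \frac{B}{6}\right) B}{7} = - \frac{B \left(-2 + \frac{B}{6}\right)}{7}$)
$\frac{2638 + D{\left(-65,58 \right)}}{-3059 - 573} = \frac{2638 + \frac{1}{42} \left(-65\right) \left(12 - -65\right)}{-3059 - 573} = \frac{2638 + \frac{1}{42} \left(-65\right) \left(12 + 65\right)}{-3632} = \left(2638 + \frac{1}{42} \left(-65\right) 77\right) \left(- \frac{1}{3632}\right) = \left(2638 - \frac{715}{6}\right) \left(- \frac{1}{3632}\right) = \frac{15113}{6} \left(- \frac{1}{3632}\right) = - \frac{15113}{21792}$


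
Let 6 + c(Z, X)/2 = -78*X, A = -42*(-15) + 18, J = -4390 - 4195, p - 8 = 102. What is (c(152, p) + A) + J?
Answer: -25109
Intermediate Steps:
p = 110 (p = 8 + 102 = 110)
J = -8585
A = 648 (A = 630 + 18 = 648)
c(Z, X) = -12 - 156*X (c(Z, X) = -12 + 2*(-78*X) = -12 - 156*X)
(c(152, p) + A) + J = ((-12 - 156*110) + 648) - 8585 = ((-12 - 17160) + 648) - 8585 = (-17172 + 648) - 8585 = -16524 - 8585 = -25109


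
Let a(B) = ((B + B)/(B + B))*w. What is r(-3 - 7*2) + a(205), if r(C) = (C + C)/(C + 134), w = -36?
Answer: -4246/117 ≈ -36.291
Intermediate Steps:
a(B) = -36 (a(B) = ((B + B)/(B + B))*(-36) = ((2*B)/((2*B)))*(-36) = ((2*B)*(1/(2*B)))*(-36) = 1*(-36) = -36)
r(C) = 2*C/(134 + C) (r(C) = (2*C)/(134 + C) = 2*C/(134 + C))
r(-3 - 7*2) + a(205) = 2*(-3 - 7*2)/(134 + (-3 - 7*2)) - 36 = 2*(-3 - 14)/(134 + (-3 - 14)) - 36 = 2*(-17)/(134 - 17) - 36 = 2*(-17)/117 - 36 = 2*(-17)*(1/117) - 36 = -34/117 - 36 = -4246/117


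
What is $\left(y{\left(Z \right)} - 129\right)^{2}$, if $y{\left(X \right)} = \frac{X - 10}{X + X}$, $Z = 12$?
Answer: $\frac{2393209}{144} \approx 16620.0$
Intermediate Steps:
$y{\left(X \right)} = \frac{-10 + X}{2 X}$
$\left(y{\left(Z \right)} - 129\right)^{2} = \left(\frac{-10 + 12}{2 \cdot 12} - 129\right)^{2} = \left(\frac{1}{2} \cdot \frac{1}{12} \cdot 2 - 129\right)^{2} = \left(\frac{1}{12} - 129\right)^{2} = \left(- \frac{1547}{12}\right)^{2} = \frac{2393209}{144}$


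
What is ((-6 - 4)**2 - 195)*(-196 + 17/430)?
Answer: 1600997/86 ≈ 18616.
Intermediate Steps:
((-6 - 4)**2 - 195)*(-196 + 17/430) = ((-10)**2 - 195)*(-196 + 17*(1/430)) = (100 - 195)*(-196 + 17/430) = -95*(-84263/430) = 1600997/86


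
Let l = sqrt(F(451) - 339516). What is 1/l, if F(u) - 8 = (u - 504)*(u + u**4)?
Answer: -I*sqrt(548178650966)/1096357301932 ≈ -6.7532e-7*I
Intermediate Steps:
F(u) = 8 + (-504 + u)*(u + u**4) (F(u) = 8 + (u - 504)*(u + u**4) = 8 + (-504 + u)*(u + u**4))
l = 2*I*sqrt(548178650966) (l = sqrt((8 + 451**2 + 451**5 - 504*451 - 504*451**4) - 339516) = sqrt((8 + 203401 + 18658757027251 - 227304 - 504*41371966801) - 339516) = sqrt((8 + 203401 + 18658757027251 - 227304 - 20851471267704) - 339516) = sqrt(-2192714264348 - 339516) = sqrt(-2192714603864) = 2*I*sqrt(548178650966) ≈ 1.4808e+6*I)
1/l = 1/(2*I*sqrt(548178650966)) = -I*sqrt(548178650966)/1096357301932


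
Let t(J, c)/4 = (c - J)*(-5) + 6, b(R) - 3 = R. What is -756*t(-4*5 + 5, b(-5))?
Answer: 178416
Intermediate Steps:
b(R) = 3 + R
t(J, c) = 24 - 20*c + 20*J (t(J, c) = 4*((c - J)*(-5) + 6) = 4*((-5*c + 5*J) + 6) = 4*(6 - 5*c + 5*J) = 24 - 20*c + 20*J)
-756*t(-4*5 + 5, b(-5)) = -756*(24 - 20*(3 - 5) + 20*(-4*5 + 5)) = -756*(24 - 20*(-2) + 20*(-20 + 5)) = -756*(24 + 40 + 20*(-15)) = -756*(24 + 40 - 300) = -756*(-236) = 178416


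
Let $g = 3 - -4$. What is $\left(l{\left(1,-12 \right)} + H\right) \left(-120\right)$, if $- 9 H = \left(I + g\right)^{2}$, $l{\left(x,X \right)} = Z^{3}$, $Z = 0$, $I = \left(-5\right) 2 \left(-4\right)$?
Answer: $\frac{88360}{3} \approx 29453.0$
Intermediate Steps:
$I = 40$ ($I = \left(-10\right) \left(-4\right) = 40$)
$g = 7$ ($g = 3 + 4 = 7$)
$l{\left(x,X \right)} = 0$ ($l{\left(x,X \right)} = 0^{3} = 0$)
$H = - \frac{2209}{9}$ ($H = - \frac{\left(40 + 7\right)^{2}}{9} = - \frac{47^{2}}{9} = \left(- \frac{1}{9}\right) 2209 = - \frac{2209}{9} \approx -245.44$)
$\left(l{\left(1,-12 \right)} + H\right) \left(-120\right) = \left(0 - \frac{2209}{9}\right) \left(-120\right) = \left(- \frac{2209}{9}\right) \left(-120\right) = \frac{88360}{3}$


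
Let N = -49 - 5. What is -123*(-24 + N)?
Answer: 9594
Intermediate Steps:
N = -54
-123*(-24 + N) = -123*(-24 - 54) = -123*(-78) = 9594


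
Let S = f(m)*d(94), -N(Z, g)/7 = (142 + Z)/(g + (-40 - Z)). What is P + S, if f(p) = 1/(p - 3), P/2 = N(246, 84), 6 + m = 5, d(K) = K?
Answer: 685/202 ≈ 3.3911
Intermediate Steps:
m = -1 (m = -6 + 5 = -1)
N(Z, g) = -7*(142 + Z)/(-40 + g - Z) (N(Z, g) = -7*(142 + Z)/(g + (-40 - Z)) = -7*(142 + Z)/(-40 + g - Z))
P = 2716/101 (P = 2*(7*(142 + 246)/(40 + 246 - 1*84)) = 2*(7*388/(40 + 246 - 84)) = 2*(7*388/202) = 2*(7*(1/202)*388) = 2*(1358/101) = 2716/101 ≈ 26.891)
f(p) = 1/(-3 + p)
S = -47/2 (S = 94/(-3 - 1) = 94/(-4) = -¼*94 = -47/2 ≈ -23.500)
P + S = 2716/101 - 47/2 = 685/202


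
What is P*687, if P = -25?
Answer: -17175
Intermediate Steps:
P*687 = -25*687 = -17175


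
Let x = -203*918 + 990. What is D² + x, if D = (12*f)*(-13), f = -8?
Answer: 1372140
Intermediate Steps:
D = 1248 (D = (12*(-8))*(-13) = -96*(-13) = 1248)
x = -185364 (x = -186354 + 990 = -185364)
D² + x = 1248² - 185364 = 1557504 - 185364 = 1372140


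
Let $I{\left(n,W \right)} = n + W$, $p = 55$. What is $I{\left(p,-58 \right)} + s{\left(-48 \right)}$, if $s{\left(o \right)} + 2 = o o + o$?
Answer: $2251$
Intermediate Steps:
$I{\left(n,W \right)} = W + n$
$s{\left(o \right)} = -2 + o + o^{2}$ ($s{\left(o \right)} = -2 + \left(o o + o\right) = -2 + \left(o^{2} + o\right) = -2 + \left(o + o^{2}\right) = -2 + o + o^{2}$)
$I{\left(p,-58 \right)} + s{\left(-48 \right)} = \left(-58 + 55\right) - \left(50 - 2304\right) = -3 - -2254 = -3 + 2254 = 2251$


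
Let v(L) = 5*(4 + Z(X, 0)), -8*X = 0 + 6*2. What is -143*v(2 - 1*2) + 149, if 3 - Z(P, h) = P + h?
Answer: -11857/2 ≈ -5928.5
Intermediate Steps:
X = -3/2 (X = -(0 + 6*2)/8 = -(0 + 12)/8 = -⅛*12 = -3/2 ≈ -1.5000)
Z(P, h) = 3 - P - h (Z(P, h) = 3 - (P + h) = 3 + (-P - h) = 3 - P - h)
v(L) = 85/2 (v(L) = 5*(4 + (3 - 1*(-3/2) - 1*0)) = 5*(4 + (3 + 3/2 + 0)) = 5*(4 + 9/2) = 5*(17/2) = 85/2)
-143*v(2 - 1*2) + 149 = -143*85/2 + 149 = -12155/2 + 149 = -11857/2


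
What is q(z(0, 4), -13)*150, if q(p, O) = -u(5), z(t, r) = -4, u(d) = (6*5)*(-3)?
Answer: 13500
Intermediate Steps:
u(d) = -90 (u(d) = 30*(-3) = -90)
q(p, O) = 90 (q(p, O) = -1*(-90) = 90)
q(z(0, 4), -13)*150 = 90*150 = 13500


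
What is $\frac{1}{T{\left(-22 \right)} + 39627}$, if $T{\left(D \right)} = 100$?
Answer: $\frac{1}{39727} \approx 2.5172 \cdot 10^{-5}$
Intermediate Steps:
$\frac{1}{T{\left(-22 \right)} + 39627} = \frac{1}{100 + 39627} = \frac{1}{39727}$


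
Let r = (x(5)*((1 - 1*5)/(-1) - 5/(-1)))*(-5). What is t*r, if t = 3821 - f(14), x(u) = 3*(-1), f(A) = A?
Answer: 513945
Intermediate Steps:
x(u) = -3
t = 3807 (t = 3821 - 1*14 = 3821 - 14 = 3807)
r = 135 (r = -3*((1 - 1*5)/(-1) - 5/(-1))*(-5) = -3*((1 - 5)*(-1) - 5*(-1))*(-5) = -3*(-4*(-1) + 5)*(-5) = -3*(4 + 5)*(-5) = -3*9*(-5) = -27*(-5) = 135)
t*r = 3807*135 = 513945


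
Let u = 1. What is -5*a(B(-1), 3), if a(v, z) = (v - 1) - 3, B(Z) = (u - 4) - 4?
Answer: 55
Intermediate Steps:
B(Z) = -7 (B(Z) = (1 - 4) - 4 = -3 - 4 = -7)
a(v, z) = -4 + v (a(v, z) = (-1 + v) - 3 = -4 + v)
-5*a(B(-1), 3) = -5*(-4 - 7) = -5*(-11) = 55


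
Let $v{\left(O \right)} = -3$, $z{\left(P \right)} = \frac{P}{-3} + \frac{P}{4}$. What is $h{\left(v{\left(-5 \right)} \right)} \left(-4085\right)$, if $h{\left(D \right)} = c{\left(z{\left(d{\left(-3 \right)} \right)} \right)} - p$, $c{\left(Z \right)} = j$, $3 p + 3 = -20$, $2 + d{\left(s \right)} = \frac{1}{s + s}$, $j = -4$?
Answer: $- \frac{44935}{3} \approx -14978.0$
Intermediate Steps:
$d{\left(s \right)} = -2 + \frac{1}{2 s}$ ($d{\left(s \right)} = -2 + \frac{1}{s + s} = -2 + \frac{1}{2 s}$)
$z{\left(P \right)} = - \frac{P}{12}$ ($z{\left(P \right)} = P \left(- \frac{1}{3}\right) + P \frac{1}{4} = - \frac{P}{3} + \frac{P}{4} = - \frac{P}{12}$)
$p = - \frac{23}{3}$ ($p = -1 + \frac{1}{3} \left(-20\right) = -1 - \frac{20}{3} = - \frac{23}{3} \approx -7.6667$)
$c{\left(Z \right)} = -4$
$h{\left(D \right)} = \frac{11}{3}$ ($h{\left(D \right)} = -4 - - \frac{23}{3} = -4 + \frac{23}{3} = \frac{11}{3}$)
$h{\left(v{\left(-5 \right)} \right)} \left(-4085\right) = \frac{11}{3} \left(-4085\right) = - \frac{44935}{3}$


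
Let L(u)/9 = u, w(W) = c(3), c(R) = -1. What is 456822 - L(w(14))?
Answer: 456831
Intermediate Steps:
w(W) = -1
L(u) = 9*u
456822 - L(w(14)) = 456822 - 9*(-1) = 456822 - 1*(-9) = 456822 + 9 = 456831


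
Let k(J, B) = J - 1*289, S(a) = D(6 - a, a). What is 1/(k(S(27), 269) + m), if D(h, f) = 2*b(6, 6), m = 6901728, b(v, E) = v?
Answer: 1/6901451 ≈ 1.4490e-7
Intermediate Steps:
D(h, f) = 12 (D(h, f) = 2*6 = 12)
S(a) = 12
k(J, B) = -289 + J (k(J, B) = J - 289 = -289 + J)
1/(k(S(27), 269) + m) = 1/((-289 + 12) + 6901728) = 1/(-277 + 6901728) = 1/6901451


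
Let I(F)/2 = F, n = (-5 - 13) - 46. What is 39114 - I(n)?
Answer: 39242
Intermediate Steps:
n = -64 (n = -18 - 46 = -64)
I(F) = 2*F
39114 - I(n) = 39114 - 2*(-64) = 39114 - 1*(-128) = 39114 + 128 = 39242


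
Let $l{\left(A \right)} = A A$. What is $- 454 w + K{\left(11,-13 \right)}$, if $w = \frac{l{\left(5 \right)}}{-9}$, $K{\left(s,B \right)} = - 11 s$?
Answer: $\frac{10261}{9} \approx 1140.1$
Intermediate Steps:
$l{\left(A \right)} = A^{2}$
$w = - \frac{25}{9}$ ($w = \frac{5^{2}}{-9} = 25 \left(- \frac{1}{9}\right) = - \frac{25}{9} \approx -2.7778$)
$- 454 w + K{\left(11,-13 \right)} = \left(-454\right) \left(- \frac{25}{9}\right) - 121 = \frac{11350}{9} - 121 = \frac{10261}{9}$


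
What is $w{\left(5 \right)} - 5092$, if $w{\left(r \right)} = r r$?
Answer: $-5067$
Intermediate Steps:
$w{\left(r \right)} = r^{2}$
$w{\left(5 \right)} - 5092 = 5^{2} - 5092 = 25 - 5092 = -5067$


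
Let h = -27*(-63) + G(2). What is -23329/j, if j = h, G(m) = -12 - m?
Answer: -23329/1687 ≈ -13.829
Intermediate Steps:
h = 1687 (h = -27*(-63) + (-12 - 1*2) = 1701 + (-12 - 2) = 1701 - 14 = 1687)
j = 1687
-23329/j = -23329/1687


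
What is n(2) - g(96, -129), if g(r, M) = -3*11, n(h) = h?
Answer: 35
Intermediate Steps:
g(r, M) = -33
n(2) - g(96, -129) = 2 - 1*(-33) = 2 + 33 = 35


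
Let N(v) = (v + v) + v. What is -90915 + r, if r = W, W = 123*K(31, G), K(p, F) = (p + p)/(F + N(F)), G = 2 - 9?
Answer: -1276623/14 ≈ -91187.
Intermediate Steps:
G = -7
N(v) = 3*v (N(v) = 2*v + v = 3*v)
K(p, F) = p/(2*F) (K(p, F) = (p + p)/(F + 3*F) = (2*p)/((4*F)) = (2*p)*(1/(4*F)) = p/(2*F))
W = -3813/14 (W = 123*((½)*31/(-7)) = 123*((½)*31*(-⅐)) = 123*(-31/14) = -3813/14 ≈ -272.36)
r = -3813/14 ≈ -272.36
-90915 + r = -90915 - 3813/14 = -1276623/14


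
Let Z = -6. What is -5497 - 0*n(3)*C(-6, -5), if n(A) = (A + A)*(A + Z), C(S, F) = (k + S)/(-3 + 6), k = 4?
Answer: -5497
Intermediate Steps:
C(S, F) = 4/3 + S/3 (C(S, F) = (4 + S)/(-3 + 6) = (4 + S)/3 = (4 + S)*(⅓) = 4/3 + S/3)
n(A) = 2*A*(-6 + A) (n(A) = (A + A)*(A - 6) = (2*A)*(-6 + A) = 2*A*(-6 + A))
-5497 - 0*n(3)*C(-6, -5) = -5497 - 0*(2*3*(-6 + 3))*(4/3 + (⅓)*(-6)) = -5497 - 0*(2*3*(-3))*(4/3 - 2) = -5497 - 0*(-18)*(-2)/3 = -5497 - 0*(-2)/3 = -5497 - 1*0 = -5497 + 0 = -5497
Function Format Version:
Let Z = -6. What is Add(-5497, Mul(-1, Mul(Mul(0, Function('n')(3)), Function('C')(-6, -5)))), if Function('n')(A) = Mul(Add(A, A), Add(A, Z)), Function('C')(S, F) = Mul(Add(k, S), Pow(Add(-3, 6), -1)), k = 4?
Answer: -5497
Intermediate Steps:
Function('C')(S, F) = Add(Rational(4, 3), Mul(Rational(1, 3), S)) (Function('C')(S, F) = Mul(Add(4, S), Pow(Add(-3, 6), -1)) = Mul(Add(4, S), Pow(3, -1)) = Mul(Add(4, S), Rational(1, 3)) = Add(Rational(4, 3), Mul(Rational(1, 3), S)))
Function('n')(A) = Mul(2, A, Add(-6, A)) (Function('n')(A) = Mul(Add(A, A), Add(A, -6)) = Mul(Mul(2, A), Add(-6, A)) = Mul(2, A, Add(-6, A)))
Add(-5497, Mul(-1, Mul(Mul(0, Function('n')(3)), Function('C')(-6, -5)))) = Add(-5497, Mul(-1, Mul(Mul(0, Mul(2, 3, Add(-6, 3))), Add(Rational(4, 3), Mul(Rational(1, 3), -6))))) = Add(-5497, Mul(-1, Mul(Mul(0, Mul(2, 3, -3)), Add(Rational(4, 3), -2)))) = Add(-5497, Mul(-1, Mul(Mul(0, -18), Rational(-2, 3)))) = Add(-5497, Mul(-1, Mul(0, Rational(-2, 3)))) = Add(-5497, Mul(-1, 0)) = Add(-5497, 0) = -5497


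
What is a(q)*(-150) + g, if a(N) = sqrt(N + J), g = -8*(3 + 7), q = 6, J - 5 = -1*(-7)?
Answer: -80 - 450*sqrt(2) ≈ -716.40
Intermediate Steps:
J = 12 (J = 5 - 1*(-7) = 5 + 7 = 12)
g = -80 (g = -8*10 = -80)
a(N) = sqrt(12 + N) (a(N) = sqrt(N + 12) = sqrt(12 + N))
a(q)*(-150) + g = sqrt(12 + 6)*(-150) - 80 = sqrt(18)*(-150) - 80 = (3*sqrt(2))*(-150) - 80 = -450*sqrt(2) - 80 = -80 - 450*sqrt(2)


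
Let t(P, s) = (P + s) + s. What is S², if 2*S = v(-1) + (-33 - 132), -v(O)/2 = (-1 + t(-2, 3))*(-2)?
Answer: 23409/4 ≈ 5852.3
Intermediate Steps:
t(P, s) = P + 2*s
v(O) = 12 (v(O) = -2*(-1 + (-2 + 2*3))*(-2) = -2*(-1 + (-2 + 6))*(-2) = -2*(-1 + 4)*(-2) = -6*(-2) = -2*(-6) = 12)
S = -153/2 (S = (12 + (-33 - 132))/2 = (12 - 165)/2 = (½)*(-153) = -153/2 ≈ -76.500)
S² = (-153/2)² = 23409/4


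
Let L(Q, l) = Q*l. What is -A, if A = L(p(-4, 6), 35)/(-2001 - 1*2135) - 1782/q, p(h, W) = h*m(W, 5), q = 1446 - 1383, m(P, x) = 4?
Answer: 101876/3619 ≈ 28.150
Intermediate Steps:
q = 63
p(h, W) = 4*h (p(h, W) = h*4 = 4*h)
A = -101876/3619 (A = ((4*(-4))*35)/(-2001 - 1*2135) - 1782/63 = (-16*35)/(-2001 - 2135) - 1782*1/63 = -560/(-4136) - 198/7 = -560*(-1/4136) - 198/7 = 70/517 - 198/7 = -101876/3619 ≈ -28.150)
-A = -1*(-101876/3619) = 101876/3619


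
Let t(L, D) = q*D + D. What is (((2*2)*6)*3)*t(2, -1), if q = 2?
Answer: -216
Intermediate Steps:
t(L, D) = 3*D (t(L, D) = 2*D + D = 3*D)
(((2*2)*6)*3)*t(2, -1) = (((2*2)*6)*3)*(3*(-1)) = ((4*6)*3)*(-3) = (24*3)*(-3) = 72*(-3) = -216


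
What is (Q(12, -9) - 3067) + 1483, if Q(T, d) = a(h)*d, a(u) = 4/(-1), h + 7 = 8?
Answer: -1548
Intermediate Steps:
h = 1 (h = -7 + 8 = 1)
a(u) = -4 (a(u) = 4*(-1) = -4)
Q(T, d) = -4*d
(Q(12, -9) - 3067) + 1483 = (-4*(-9) - 3067) + 1483 = (36 - 3067) + 1483 = -3031 + 1483 = -1548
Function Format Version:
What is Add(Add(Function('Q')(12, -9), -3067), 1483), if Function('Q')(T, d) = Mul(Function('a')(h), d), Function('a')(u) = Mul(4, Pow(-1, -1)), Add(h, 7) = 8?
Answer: -1548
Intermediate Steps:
h = 1 (h = Add(-7, 8) = 1)
Function('a')(u) = -4 (Function('a')(u) = Mul(4, -1) = -4)
Function('Q')(T, d) = Mul(-4, d)
Add(Add(Function('Q')(12, -9), -3067), 1483) = Add(Add(Mul(-4, -9), -3067), 1483) = Add(Add(36, -3067), 1483) = Add(-3031, 1483) = -1548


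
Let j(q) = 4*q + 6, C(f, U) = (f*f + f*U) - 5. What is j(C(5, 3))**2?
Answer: 21316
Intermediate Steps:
C(f, U) = -5 + f**2 + U*f (C(f, U) = (f**2 + U*f) - 5 = -5 + f**2 + U*f)
j(q) = 6 + 4*q
j(C(5, 3))**2 = (6 + 4*(-5 + 5**2 + 3*5))**2 = (6 + 4*(-5 + 25 + 15))**2 = (6 + 4*35)**2 = (6 + 140)**2 = 146**2 = 21316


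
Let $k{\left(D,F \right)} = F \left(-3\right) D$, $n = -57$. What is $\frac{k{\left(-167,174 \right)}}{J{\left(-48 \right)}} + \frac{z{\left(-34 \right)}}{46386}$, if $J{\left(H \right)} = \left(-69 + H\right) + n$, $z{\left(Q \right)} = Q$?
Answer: $- \frac{11619710}{23193} \approx -501.0$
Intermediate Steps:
$k{\left(D,F \right)} = - 3 D F$ ($k{\left(D,F \right)} = - 3 F D = - 3 D F$)
$J{\left(H \right)} = -126 + H$ ($J{\left(H \right)} = \left(-69 + H\right) - 57 = -126 + H$)
$\frac{k{\left(-167,174 \right)}}{J{\left(-48 \right)}} + \frac{z{\left(-34 \right)}}{46386} = \frac{\left(-3\right) \left(-167\right) 174}{-126 - 48} - \frac{34}{46386} = \frac{87174}{-174} - \frac{17}{23193} = 87174 \left(- \frac{1}{174}\right) - \frac{17}{23193} = -501 - \frac{17}{23193} = - \frac{11619710}{23193}$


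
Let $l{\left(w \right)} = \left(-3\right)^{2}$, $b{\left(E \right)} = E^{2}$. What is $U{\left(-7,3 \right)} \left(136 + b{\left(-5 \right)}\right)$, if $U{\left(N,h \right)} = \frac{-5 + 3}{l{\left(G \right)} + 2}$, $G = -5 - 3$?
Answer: $- \frac{322}{11} \approx -29.273$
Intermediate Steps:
$G = -8$ ($G = -5 - 3 = -8$)
$l{\left(w \right)} = 9$
$U{\left(N,h \right)} = - \frac{2}{11}$ ($U{\left(N,h \right)} = \frac{-5 + 3}{9 + 2} = - \frac{2}{11}$)
$U{\left(-7,3 \right)} \left(136 + b{\left(-5 \right)}\right) = - \frac{2 \left(136 + \left(-5\right)^{2}\right)}{11} = - \frac{2 \left(136 + 25\right)}{11} = \left(- \frac{2}{11}\right) 161 = - \frac{322}{11}$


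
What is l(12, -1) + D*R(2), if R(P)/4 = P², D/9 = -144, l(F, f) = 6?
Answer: -20730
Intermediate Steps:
D = -1296 (D = 9*(-144) = -1296)
R(P) = 4*P²
l(12, -1) + D*R(2) = 6 - 5184*2² = 6 - 5184*4 = 6 - 1296*16 = 6 - 20736 = -20730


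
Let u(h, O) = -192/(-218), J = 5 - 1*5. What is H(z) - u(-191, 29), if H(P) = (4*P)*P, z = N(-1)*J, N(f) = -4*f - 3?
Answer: -96/109 ≈ -0.88073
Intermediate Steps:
J = 0 (J = 5 - 5 = 0)
u(h, O) = 96/109 (u(h, O) = -192*(-1/218) = 96/109)
N(f) = -3 - 4*f
z = 0 (z = (-3 - 4*(-1))*0 = (-3 + 4)*0 = 1*0 = 0)
H(P) = 4*P**2
H(z) - u(-191, 29) = 4*0**2 - 1*96/109 = 4*0 - 96/109 = 0 - 96/109 = -96/109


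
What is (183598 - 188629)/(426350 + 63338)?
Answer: -5031/489688 ≈ -0.010274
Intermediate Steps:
(183598 - 188629)/(426350 + 63338) = -5031/489688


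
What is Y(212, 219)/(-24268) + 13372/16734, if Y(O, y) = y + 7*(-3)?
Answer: 80299591/101525178 ≈ 0.79093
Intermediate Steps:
Y(O, y) = -21 + y (Y(O, y) = y - 21 = -21 + y)
Y(212, 219)/(-24268) + 13372/16734 = (-21 + 219)/(-24268) + 13372/16734 = 198*(-1/24268) + 13372*(1/16734) = -99/12134 + 6686/8367 = 80299591/101525178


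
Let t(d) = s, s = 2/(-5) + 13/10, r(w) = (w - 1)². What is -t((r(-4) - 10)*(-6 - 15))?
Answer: -9/10 ≈ -0.90000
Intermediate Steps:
r(w) = (-1 + w)²
s = 9/10 (s = 2*(-⅕) + 13*(⅒) = -⅖ + 13/10 = 9/10 ≈ 0.90000)
t(d) = 9/10
-t((r(-4) - 10)*(-6 - 15)) = -1*9/10 = -9/10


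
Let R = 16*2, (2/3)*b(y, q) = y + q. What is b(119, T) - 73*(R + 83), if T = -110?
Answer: -16763/2 ≈ -8381.5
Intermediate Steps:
b(y, q) = 3*q/2 + 3*y/2 (b(y, q) = 3*(y + q)/2 = 3*(q + y)/2 = 3*q/2 + 3*y/2)
R = 32
b(119, T) - 73*(R + 83) = ((3/2)*(-110) + (3/2)*119) - 73*(32 + 83) = (-165 + 357/2) - 73*115 = 27/2 - 8395 = -16763/2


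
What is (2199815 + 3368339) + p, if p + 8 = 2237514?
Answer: 7805660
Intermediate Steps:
p = 2237506 (p = -8 + 2237514 = 2237506)
(2199815 + 3368339) + p = (2199815 + 3368339) + 2237506 = 5568154 + 2237506 = 7805660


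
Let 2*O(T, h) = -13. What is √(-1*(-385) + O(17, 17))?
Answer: √1514/2 ≈ 19.455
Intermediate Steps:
O(T, h) = -13/2 (O(T, h) = (½)*(-13) = -13/2)
√(-1*(-385) + O(17, 17)) = √(-1*(-385) - 13/2) = √(385 - 13/2) = √(757/2) = √1514/2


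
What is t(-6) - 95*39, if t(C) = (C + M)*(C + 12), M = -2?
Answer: -3753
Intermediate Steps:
t(C) = (-2 + C)*(12 + C) (t(C) = (C - 2)*(C + 12) = (-2 + C)*(12 + C))
t(-6) - 95*39 = (-24 + (-6)² + 10*(-6)) - 95*39 = (-24 + 36 - 60) - 3705 = -48 - 3705 = -3753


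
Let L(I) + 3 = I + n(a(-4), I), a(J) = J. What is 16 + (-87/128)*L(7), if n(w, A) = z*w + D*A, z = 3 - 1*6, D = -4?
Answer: 773/32 ≈ 24.156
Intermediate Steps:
z = -3 (z = 3 - 6 = -3)
n(w, A) = -4*A - 3*w (n(w, A) = -3*w - 4*A = -4*A - 3*w)
L(I) = 9 - 3*I (L(I) = -3 + (I + (-4*I - 3*(-4))) = -3 + (I + (-4*I + 12)) = -3 + (I + (12 - 4*I)) = -3 + (12 - 3*I) = 9 - 3*I)
16 + (-87/128)*L(7) = 16 + (-87/128)*(9 - 3*7) = 16 + (-87*1/128)*(9 - 21) = 16 - 87/128*(-12) = 16 + 261/32 = 773/32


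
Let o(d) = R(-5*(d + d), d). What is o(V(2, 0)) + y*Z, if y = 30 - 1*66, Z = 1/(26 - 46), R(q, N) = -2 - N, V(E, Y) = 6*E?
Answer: -61/5 ≈ -12.200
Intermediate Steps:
o(d) = -2 - d
Z = -1/20 (Z = 1/(-20) = -1/20 ≈ -0.050000)
y = -36 (y = 30 - 66 = -36)
o(V(2, 0)) + y*Z = (-2 - 6*2) - 36*(-1/20) = (-2 - 1*12) + 9/5 = (-2 - 12) + 9/5 = -14 + 9/5 = -61/5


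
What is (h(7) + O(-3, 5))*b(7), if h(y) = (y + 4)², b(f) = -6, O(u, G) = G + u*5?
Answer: -666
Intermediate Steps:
O(u, G) = G + 5*u
h(y) = (4 + y)²
(h(7) + O(-3, 5))*b(7) = ((4 + 7)² + (5 + 5*(-3)))*(-6) = (11² + (5 - 15))*(-6) = (121 - 10)*(-6) = 111*(-6) = -666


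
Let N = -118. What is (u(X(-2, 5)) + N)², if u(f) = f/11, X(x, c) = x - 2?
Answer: 1695204/121 ≈ 14010.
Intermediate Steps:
X(x, c) = -2 + x
u(f) = f/11 (u(f) = f*(1/11) = f/11)
(u(X(-2, 5)) + N)² = ((-2 - 2)/11 - 118)² = ((1/11)*(-4) - 118)² = (-4/11 - 118)² = (-1302/11)² = 1695204/121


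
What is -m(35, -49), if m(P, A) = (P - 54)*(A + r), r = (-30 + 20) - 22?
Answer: -1539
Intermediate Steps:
r = -32 (r = -10 - 22 = -32)
m(P, A) = (-54 + P)*(-32 + A) (m(P, A) = (P - 54)*(A - 32) = (-54 + P)*(-32 + A))
-m(35, -49) = -(1728 - 54*(-49) - 32*35 - 49*35) = -(1728 + 2646 - 1120 - 1715) = -1*1539 = -1539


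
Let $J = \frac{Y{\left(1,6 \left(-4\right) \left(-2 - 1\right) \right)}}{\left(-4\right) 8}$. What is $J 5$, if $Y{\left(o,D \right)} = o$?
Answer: $- \frac{5}{32} \approx -0.15625$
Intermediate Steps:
$J = - \frac{1}{32}$ ($J = 1 \frac{1}{\left(-4\right) 8} = 1 \frac{1}{-32} = 1 \left(- \frac{1}{32}\right) = - \frac{1}{32} \approx -0.03125$)
$J 5 = \left(- \frac{1}{32}\right) 5 = - \frac{5}{32}$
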